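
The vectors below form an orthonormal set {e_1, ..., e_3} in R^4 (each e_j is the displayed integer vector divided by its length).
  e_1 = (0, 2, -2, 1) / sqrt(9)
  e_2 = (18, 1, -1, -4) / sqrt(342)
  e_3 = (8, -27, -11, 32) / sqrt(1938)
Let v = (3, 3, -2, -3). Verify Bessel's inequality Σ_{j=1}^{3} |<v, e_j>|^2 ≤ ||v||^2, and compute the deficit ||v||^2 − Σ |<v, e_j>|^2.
Σ |<v, e_j>|^2 = 1481/51; ||v||^2 = 31; deficit = 100/51

Write each e_j = u_j / sqrt(<u_j, u_j>) where u_j is the displayed integer vector. Then <v, e_j> = <v, u_j> / sqrt(<u_j, u_j>), so |<v, e_j>|^2 = <v, u_j>^2 / <u_j, u_j>.
Coefficients: <v, e_1> = 7/sqrt(9), <v, e_2> = 71/sqrt(342), <v, e_3> = -131/sqrt(1938).
Square and sum: Σ |<v, e_j>|^2 = 1481/51.
Compute ||v||^2 = v·v = 31.
Deficit = 31 − 1481/51 = 100/51 ≥ 0, confirming Bessel's inequality. (The deficit equals ||v − Σ <v,e_j> e_j||^2, the squared distance from v to span{e_j}.)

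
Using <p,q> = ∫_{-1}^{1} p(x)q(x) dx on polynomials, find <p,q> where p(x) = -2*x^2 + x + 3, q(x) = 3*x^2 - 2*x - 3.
<p,q> = -176/15

Expand the product: p(x)·q(x) = -6*x^4 + 7*x^3 + 13*x^2 - 9*x - 9.
∫_{-1}^{1} of each monomial x^k gives [2/(k+1) if k even, 0 if k odd]. Integrating term-by-term (or equivalently evaluating the antiderivative F(x) = -6*x^5/5 + 7*x^4/4 + 13*x^3/3 - 9*x^2/2 - 9*x at the endpoints):
  F(1) − F(−1) = -517/60 − (187/60) = -176/15.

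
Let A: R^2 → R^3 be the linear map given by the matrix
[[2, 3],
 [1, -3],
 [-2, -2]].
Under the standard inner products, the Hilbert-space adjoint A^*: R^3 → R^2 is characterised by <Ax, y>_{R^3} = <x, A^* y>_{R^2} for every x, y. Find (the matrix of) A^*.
A^* = A^T =
[[2, 1, -2],
 [3, -3, -2]]

For real matrices with standard dot products, the defining identity <Ax, y> = <x, A^* y> gives (Ax)^T y = x^T (A^*) y, i.e. x^T A^T y = x^T (A^*) y. Since this holds for all x, y, we must have A^* = A^T. Therefore
A^* =
[[2, 1, -2],
 [3, -3, -2]].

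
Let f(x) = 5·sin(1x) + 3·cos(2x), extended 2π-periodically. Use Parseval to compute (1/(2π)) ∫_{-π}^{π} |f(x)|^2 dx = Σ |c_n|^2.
Σ |c_n|^2 = 17

Expand |f|^2 and use orthogonality of {sin(nx), cos(mx)} on [-π, π]:
  ∫_{-π}^{π} sin(nx)^2 dx = π, ∫ cos(mx)^2 dx = π, and cross terms integrate to 0.
So ∫_{-π}^{π} f(x)^2 dx = 5^2 · π + 3^2 · π = (25 + 9)π.
Divide by 2π: (25 + 9)/2 = 17.
By Parseval, this equals Σ |c_n|^2.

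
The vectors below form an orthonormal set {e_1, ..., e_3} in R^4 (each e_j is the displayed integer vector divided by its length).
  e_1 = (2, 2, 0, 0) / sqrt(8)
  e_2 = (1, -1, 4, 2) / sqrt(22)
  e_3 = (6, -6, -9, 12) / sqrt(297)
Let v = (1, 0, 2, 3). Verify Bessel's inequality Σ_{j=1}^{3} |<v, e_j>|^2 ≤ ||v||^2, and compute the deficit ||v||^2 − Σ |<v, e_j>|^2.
Σ |<v, e_j>|^2 = 38/3; ||v||^2 = 14; deficit = 4/3

Write each e_j = u_j / sqrt(<u_j, u_j>) where u_j is the displayed integer vector. Then <v, e_j> = <v, u_j> / sqrt(<u_j, u_j>), so |<v, e_j>|^2 = <v, u_j>^2 / <u_j, u_j>.
Coefficients: <v, e_1> = 2/sqrt(8), <v, e_2> = 15/sqrt(22), <v, e_3> = 24/sqrt(297).
Square and sum: Σ |<v, e_j>|^2 = 38/3.
Compute ||v||^2 = v·v = 14.
Deficit = 14 − 38/3 = 4/3 ≥ 0, confirming Bessel's inequality. (The deficit equals ||v − Σ <v,e_j> e_j||^2, the squared distance from v to span{e_j}.)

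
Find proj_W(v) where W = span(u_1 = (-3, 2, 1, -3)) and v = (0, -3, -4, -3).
proj_W(v) = (3/23, -2/23, -1/23, 3/23)

Set up U = [u_1 | ... | u_1] ∈ R^(4×1). The projector onto W = col(U) is P = U (U^T U)^(-1) U^T.
Compute U^T U =
  [23],
and U^T v = (-1).
Solve U^T U · c = U^T v for the coefficients: c = (-1/23). The projection is proj_W(v) = U c.
Check: (v - proj_W(v)) · u_1 = 0  (should be 0).
Result: proj_W(v) = (3/23, -2/23, -1/23, 3/23).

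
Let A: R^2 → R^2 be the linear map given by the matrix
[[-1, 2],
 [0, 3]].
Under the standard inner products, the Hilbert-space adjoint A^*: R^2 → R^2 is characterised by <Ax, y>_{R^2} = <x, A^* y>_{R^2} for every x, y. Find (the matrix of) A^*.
A^* = A^T =
[[-1, 0],
 [2, 3]]

For real matrices with standard dot products, the defining identity <Ax, y> = <x, A^* y> gives (Ax)^T y = x^T (A^*) y, i.e. x^T A^T y = x^T (A^*) y. Since this holds for all x, y, we must have A^* = A^T. Therefore
A^* =
[[-1, 0],
 [2, 3]].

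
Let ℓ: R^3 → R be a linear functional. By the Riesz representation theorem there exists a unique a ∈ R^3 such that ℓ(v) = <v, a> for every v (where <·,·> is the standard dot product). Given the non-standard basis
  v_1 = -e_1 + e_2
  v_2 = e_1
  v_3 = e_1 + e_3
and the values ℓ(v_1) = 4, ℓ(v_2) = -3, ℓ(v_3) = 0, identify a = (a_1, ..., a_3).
a = (-3, 1, 3)

Write a = (a_1, ..., a_3) in the standard basis. For each basis vector v_i, ℓ(v_i) = <v_i, a> is a linear equation in the a_j's. Collect the n equations into a matrix system V a = ℓ, where row i of V is v_i (expressed in the standard basis). Since V is invertible (lower-triangular with 1s on the diagonal, up to permutation), solve by back-substitution:
  V =
[[-1, 1, 0],
 [1, 0, 0],
 [1, 0, 1]]
  V a = (4, -3, 0)
Solving gives a = (-3, 1, 3).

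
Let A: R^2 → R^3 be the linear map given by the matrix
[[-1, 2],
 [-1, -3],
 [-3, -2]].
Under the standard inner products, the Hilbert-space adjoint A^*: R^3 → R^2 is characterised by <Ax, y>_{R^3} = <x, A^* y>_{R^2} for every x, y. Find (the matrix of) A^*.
A^* = A^T =
[[-1, -1, -3],
 [2, -3, -2]]

For real matrices with standard dot products, the defining identity <Ax, y> = <x, A^* y> gives (Ax)^T y = x^T (A^*) y, i.e. x^T A^T y = x^T (A^*) y. Since this holds for all x, y, we must have A^* = A^T. Therefore
A^* =
[[-1, -1, -3],
 [2, -3, -2]].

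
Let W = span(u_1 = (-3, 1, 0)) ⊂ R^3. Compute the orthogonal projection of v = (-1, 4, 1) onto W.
proj_W(v) = (-21/10, 7/10, 0)

Set up U = [u_1 | ... | u_1] ∈ R^(3×1). The projector onto W = col(U) is P = U (U^T U)^(-1) U^T.
Compute U^T U =
  [10],
and U^T v = (7).
Solve U^T U · c = U^T v for the coefficients: c = (7/10). The projection is proj_W(v) = U c.
Check: (v - proj_W(v)) · u_1 = 0  (should be 0).
Result: proj_W(v) = (-21/10, 7/10, 0).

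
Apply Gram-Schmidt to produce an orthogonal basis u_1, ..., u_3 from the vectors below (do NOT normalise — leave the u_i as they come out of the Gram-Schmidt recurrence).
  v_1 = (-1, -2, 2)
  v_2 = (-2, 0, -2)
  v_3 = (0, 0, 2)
Orthogonal basis:
  u_1 = (-1, -2, 2)
  u_2 = (-20/9, -4/9, -14/9)
  u_3 = (-8/17, 12/17, 8/17)

Apply the Gram-Schmidt recurrence
  u_1 = v_1
  u_i = v_i − Σ_{j<i} ((v_i · u_j) / (u_j · u_j)) · u_j.

Step by step this gives:
  u_1 = (-1, -2, 2)
  u_2 = (-20/9, -4/9, -14/9)
  u_3 = (-8/17, 12/17, 8/17)

Orthogonality check:
  u_2 · u_1 = 0 (should be 0)
  u_3 · u_1 = 0 (should be 0)
  u_3 · u_2 = 0 (should be 0)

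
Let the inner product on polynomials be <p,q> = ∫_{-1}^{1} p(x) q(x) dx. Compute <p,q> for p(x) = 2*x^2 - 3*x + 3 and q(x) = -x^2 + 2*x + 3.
<p,q> = 76/5

Expand the product: p(x)·q(x) = -2*x^4 + 7*x^3 - 3*x^2 - 3*x + 9.
∫_{-1}^{1} of each monomial x^k gives [2/(k+1) if k even, 0 if k odd]. Integrating term-by-term (or equivalently evaluating the antiderivative F(x) = -2*x^5/5 + 7*x^4/4 - x^3 - 3*x^2/2 + 9*x at the endpoints):
  F(1) − F(−1) = 157/20 − (-147/20) = 76/5.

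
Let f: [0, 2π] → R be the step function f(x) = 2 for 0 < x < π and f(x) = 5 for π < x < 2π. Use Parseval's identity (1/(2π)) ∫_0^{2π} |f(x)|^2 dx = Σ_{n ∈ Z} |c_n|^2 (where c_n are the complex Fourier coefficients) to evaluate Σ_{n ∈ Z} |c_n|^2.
Σ |c_n|^2 = 29/2

Parseval equates the L^2 energy of f (normalised by 1/(2π)) with the ℓ^2 sum of its Fourier coefficients: (1/(2π)) ∫_0^{2π} |f|^2 = Σ |c_n|^2.
Compute the left side: (1/(2π)) [∫_0^π 2^2 dx + ∫_π^{2π} 5^2 dx] = (1/(2π)) · (4π + 25π) = (4 + 25)/2 = 29/2.
So Σ_{n ∈ Z} |c_n|^2 = 29/2.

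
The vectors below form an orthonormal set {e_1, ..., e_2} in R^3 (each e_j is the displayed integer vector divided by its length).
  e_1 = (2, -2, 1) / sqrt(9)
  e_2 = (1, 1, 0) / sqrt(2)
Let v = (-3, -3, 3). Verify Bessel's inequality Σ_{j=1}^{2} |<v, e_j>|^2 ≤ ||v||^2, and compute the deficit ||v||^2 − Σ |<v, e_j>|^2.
Σ |<v, e_j>|^2 = 19; ||v||^2 = 27; deficit = 8

Write each e_j = u_j / sqrt(<u_j, u_j>) where u_j is the displayed integer vector. Then <v, e_j> = <v, u_j> / sqrt(<u_j, u_j>), so |<v, e_j>|^2 = <v, u_j>^2 / <u_j, u_j>.
Coefficients: <v, e_1> = 3/sqrt(9), <v, e_2> = -6/sqrt(2).
Square and sum: Σ |<v, e_j>|^2 = 19.
Compute ||v||^2 = v·v = 27.
Deficit = 27 − 19 = 8 ≥ 0, confirming Bessel's inequality. (The deficit equals ||v − Σ <v,e_j> e_j||^2, the squared distance from v to span{e_j}.)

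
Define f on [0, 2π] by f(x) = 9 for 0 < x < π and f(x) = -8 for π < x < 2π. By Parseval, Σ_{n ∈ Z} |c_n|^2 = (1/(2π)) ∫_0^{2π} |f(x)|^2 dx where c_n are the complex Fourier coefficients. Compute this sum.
Σ |c_n|^2 = 145/2

Parseval equates the L^2 energy of f (normalised by 1/(2π)) with the ℓ^2 sum of its Fourier coefficients: (1/(2π)) ∫_0^{2π} |f|^2 = Σ |c_n|^2.
Compute the left side: (1/(2π)) [∫_0^π 9^2 dx + ∫_π^{2π} (-8)^2 dx] = (1/(2π)) · (81π + 64π) = (81 + 64)/2 = 145/2.
So Σ_{n ∈ Z} |c_n|^2 = 145/2.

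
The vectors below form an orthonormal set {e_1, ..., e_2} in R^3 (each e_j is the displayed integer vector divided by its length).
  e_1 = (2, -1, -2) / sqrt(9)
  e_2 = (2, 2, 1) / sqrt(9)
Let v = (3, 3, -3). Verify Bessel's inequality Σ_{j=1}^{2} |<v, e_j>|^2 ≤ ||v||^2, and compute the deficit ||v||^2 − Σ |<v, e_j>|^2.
Σ |<v, e_j>|^2 = 18; ||v||^2 = 27; deficit = 9

Write each e_j = u_j / sqrt(<u_j, u_j>) where u_j is the displayed integer vector. Then <v, e_j> = <v, u_j> / sqrt(<u_j, u_j>), so |<v, e_j>|^2 = <v, u_j>^2 / <u_j, u_j>.
Coefficients: <v, e_1> = 9/sqrt(9), <v, e_2> = 9/sqrt(9).
Square and sum: Σ |<v, e_j>|^2 = 18.
Compute ||v||^2 = v·v = 27.
Deficit = 27 − 18 = 9 ≥ 0, confirming Bessel's inequality. (The deficit equals ||v − Σ <v,e_j> e_j||^2, the squared distance from v to span{e_j}.)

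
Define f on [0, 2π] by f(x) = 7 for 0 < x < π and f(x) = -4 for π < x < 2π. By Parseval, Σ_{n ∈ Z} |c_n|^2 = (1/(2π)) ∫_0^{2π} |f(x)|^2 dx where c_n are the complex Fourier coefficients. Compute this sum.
Σ |c_n|^2 = 65/2

Parseval equates the L^2 energy of f (normalised by 1/(2π)) with the ℓ^2 sum of its Fourier coefficients: (1/(2π)) ∫_0^{2π} |f|^2 = Σ |c_n|^2.
Compute the left side: (1/(2π)) [∫_0^π 7^2 dx + ∫_π^{2π} (-4)^2 dx] = (1/(2π)) · (49π + 16π) = (49 + 16)/2 = 65/2.
So Σ_{n ∈ Z} |c_n|^2 = 65/2.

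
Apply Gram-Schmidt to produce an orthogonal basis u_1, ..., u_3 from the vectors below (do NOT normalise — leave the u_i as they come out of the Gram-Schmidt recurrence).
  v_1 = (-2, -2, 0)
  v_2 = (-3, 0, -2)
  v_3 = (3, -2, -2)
Orthogonal basis:
  u_1 = (-2, -2, 0)
  u_2 = (-3/2, 3/2, -2)
  u_3 = (32/17, -32/17, -48/17)

Apply the Gram-Schmidt recurrence
  u_1 = v_1
  u_i = v_i − Σ_{j<i} ((v_i · u_j) / (u_j · u_j)) · u_j.

Step by step this gives:
  u_1 = (-2, -2, 0)
  u_2 = (-3/2, 3/2, -2)
  u_3 = (32/17, -32/17, -48/17)

Orthogonality check:
  u_2 · u_1 = 0 (should be 0)
  u_3 · u_1 = 0 (should be 0)
  u_3 · u_2 = 0 (should be 0)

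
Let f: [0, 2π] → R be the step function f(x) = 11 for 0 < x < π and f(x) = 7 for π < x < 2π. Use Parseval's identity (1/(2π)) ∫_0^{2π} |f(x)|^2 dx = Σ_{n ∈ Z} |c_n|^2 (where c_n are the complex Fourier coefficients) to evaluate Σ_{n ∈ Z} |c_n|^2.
Σ |c_n|^2 = 85

Parseval equates the L^2 energy of f (normalised by 1/(2π)) with the ℓ^2 sum of its Fourier coefficients: (1/(2π)) ∫_0^{2π} |f|^2 = Σ |c_n|^2.
Compute the left side: (1/(2π)) [∫_0^π 11^2 dx + ∫_π^{2π} 7^2 dx] = (1/(2π)) · (121π + 49π) = (121 + 49)/2 = 85.
So Σ_{n ∈ Z} |c_n|^2 = 85.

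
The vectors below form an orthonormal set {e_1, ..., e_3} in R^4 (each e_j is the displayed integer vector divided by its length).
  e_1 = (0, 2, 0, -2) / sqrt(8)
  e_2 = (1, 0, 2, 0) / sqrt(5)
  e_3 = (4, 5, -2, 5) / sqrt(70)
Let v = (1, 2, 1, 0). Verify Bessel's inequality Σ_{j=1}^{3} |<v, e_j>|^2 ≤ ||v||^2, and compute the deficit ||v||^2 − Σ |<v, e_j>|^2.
Σ |<v, e_j>|^2 = 41/7; ||v||^2 = 6; deficit = 1/7

Write each e_j = u_j / sqrt(<u_j, u_j>) where u_j is the displayed integer vector. Then <v, e_j> = <v, u_j> / sqrt(<u_j, u_j>), so |<v, e_j>|^2 = <v, u_j>^2 / <u_j, u_j>.
Coefficients: <v, e_1> = 4/sqrt(8), <v, e_2> = 3/sqrt(5), <v, e_3> = 12/sqrt(70).
Square and sum: Σ |<v, e_j>|^2 = 41/7.
Compute ||v||^2 = v·v = 6.
Deficit = 6 − 41/7 = 1/7 ≥ 0, confirming Bessel's inequality. (The deficit equals ||v − Σ <v,e_j> e_j||^2, the squared distance from v to span{e_j}.)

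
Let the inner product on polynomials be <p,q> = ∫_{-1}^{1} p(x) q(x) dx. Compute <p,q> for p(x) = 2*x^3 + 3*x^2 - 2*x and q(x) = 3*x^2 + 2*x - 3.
<p,q> = -52/15

Expand the product: p(x)·q(x) = 6*x^5 + 13*x^4 - 6*x^3 - 13*x^2 + 6*x.
∫_{-1}^{1} of each monomial x^k gives [2/(k+1) if k even, 0 if k odd]. Integrating term-by-term (or equivalently evaluating the antiderivative F(x) = x^6 + 13*x^5/5 - 3*x^4/2 - 13*x^3/3 + 3*x^2 at the endpoints):
  F(1) − F(−1) = 23/30 − (127/30) = -52/15.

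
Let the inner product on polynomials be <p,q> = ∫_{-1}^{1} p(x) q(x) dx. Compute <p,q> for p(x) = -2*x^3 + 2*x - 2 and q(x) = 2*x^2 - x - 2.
<p,q> = 24/5

Expand the product: p(x)·q(x) = -4*x^5 + 2*x^4 + 8*x^3 - 6*x^2 - 2*x + 4.
∫_{-1}^{1} of each monomial x^k gives [2/(k+1) if k even, 0 if k odd]. Integrating term-by-term (or equivalently evaluating the antiderivative F(x) = -2*x^6/3 + 2*x^5/5 + 2*x^4 - 2*x^3 - x^2 + 4*x at the endpoints):
  F(1) − F(−1) = 41/15 − (-31/15) = 24/5.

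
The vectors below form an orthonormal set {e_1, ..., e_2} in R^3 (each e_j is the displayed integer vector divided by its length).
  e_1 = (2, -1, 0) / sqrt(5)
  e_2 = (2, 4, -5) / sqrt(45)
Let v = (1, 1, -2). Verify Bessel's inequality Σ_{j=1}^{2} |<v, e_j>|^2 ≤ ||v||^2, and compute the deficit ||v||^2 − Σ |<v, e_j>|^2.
Σ |<v, e_j>|^2 = 53/9; ||v||^2 = 6; deficit = 1/9

Write each e_j = u_j / sqrt(<u_j, u_j>) where u_j is the displayed integer vector. Then <v, e_j> = <v, u_j> / sqrt(<u_j, u_j>), so |<v, e_j>|^2 = <v, u_j>^2 / <u_j, u_j>.
Coefficients: <v, e_1> = 1/sqrt(5), <v, e_2> = 16/sqrt(45).
Square and sum: Σ |<v, e_j>|^2 = 53/9.
Compute ||v||^2 = v·v = 6.
Deficit = 6 − 53/9 = 1/9 ≥ 0, confirming Bessel's inequality. (The deficit equals ||v − Σ <v,e_j> e_j||^2, the squared distance from v to span{e_j}.)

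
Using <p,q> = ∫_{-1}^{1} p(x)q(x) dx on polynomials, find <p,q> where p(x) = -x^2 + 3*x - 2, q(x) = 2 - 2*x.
<p,q> = -40/3

Expand the product: p(x)·q(x) = 2*x^3 - 8*x^2 + 10*x - 4.
∫_{-1}^{1} of each monomial x^k gives [2/(k+1) if k even, 0 if k odd]. Integrating term-by-term (or equivalently evaluating the antiderivative F(x) = x^4/2 - 8*x^3/3 + 5*x^2 - 4*x at the endpoints):
  F(1) − F(−1) = -7/6 − (73/6) = -40/3.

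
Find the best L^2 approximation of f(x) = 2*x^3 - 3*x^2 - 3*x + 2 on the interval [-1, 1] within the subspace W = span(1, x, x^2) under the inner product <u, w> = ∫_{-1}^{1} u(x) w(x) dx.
g(x) = -3*x^2 - 9*x/5 + 2

The best approximation g ∈ W is the orthogonal projection of f onto W. Writing g = a_0 + a_1 x + a_2 x^2, the coefficients solve the normal equations G · a = b where
  G_{ij} = <φ_i, φ_j> and b_i = <f, φ_i>, with φ_0 = 1, φ_1 = x, φ_2 = x^2.
G =
  [2, 0, 2/3]
  [0, 2/3, 0]
  [2/3, 0, 2/5],
b = (2, -6/5, 2/15).
Solving gives a_0 = 2, a_1 = -9/5, a_2 = -3, so
  g(x) = -3*x^2 - 9*x/5 + 2.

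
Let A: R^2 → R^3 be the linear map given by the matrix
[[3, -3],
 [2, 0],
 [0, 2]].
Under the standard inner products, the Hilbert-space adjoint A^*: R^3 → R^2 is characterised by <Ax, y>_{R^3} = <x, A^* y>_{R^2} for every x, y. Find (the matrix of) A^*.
A^* = A^T =
[[3, 2, 0],
 [-3, 0, 2]]

For real matrices with standard dot products, the defining identity <Ax, y> = <x, A^* y> gives (Ax)^T y = x^T (A^*) y, i.e. x^T A^T y = x^T (A^*) y. Since this holds for all x, y, we must have A^* = A^T. Therefore
A^* =
[[3, 2, 0],
 [-3, 0, 2]].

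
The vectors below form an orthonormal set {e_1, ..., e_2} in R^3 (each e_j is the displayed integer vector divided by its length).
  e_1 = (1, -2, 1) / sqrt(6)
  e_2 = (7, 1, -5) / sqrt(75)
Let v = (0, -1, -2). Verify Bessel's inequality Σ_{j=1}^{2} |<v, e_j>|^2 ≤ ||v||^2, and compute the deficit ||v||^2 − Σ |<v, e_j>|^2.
Σ |<v, e_j>|^2 = 27/25; ||v||^2 = 5; deficit = 98/25

Write each e_j = u_j / sqrt(<u_j, u_j>) where u_j is the displayed integer vector. Then <v, e_j> = <v, u_j> / sqrt(<u_j, u_j>), so |<v, e_j>|^2 = <v, u_j>^2 / <u_j, u_j>.
Coefficients: <v, e_1> = 0/sqrt(6), <v, e_2> = 9/sqrt(75).
Square and sum: Σ |<v, e_j>|^2 = 27/25.
Compute ||v||^2 = v·v = 5.
Deficit = 5 − 27/25 = 98/25 ≥ 0, confirming Bessel's inequality. (The deficit equals ||v − Σ <v,e_j> e_j||^2, the squared distance from v to span{e_j}.)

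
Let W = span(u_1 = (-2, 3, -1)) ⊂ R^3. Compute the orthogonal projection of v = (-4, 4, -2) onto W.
proj_W(v) = (-22/7, 33/7, -11/7)

Set up U = [u_1 | ... | u_1] ∈ R^(3×1). The projector onto W = col(U) is P = U (U^T U)^(-1) U^T.
Compute U^T U =
  [14],
and U^T v = (22).
Solve U^T U · c = U^T v for the coefficients: c = (11/7). The projection is proj_W(v) = U c.
Check: (v - proj_W(v)) · u_1 = 0  (should be 0).
Result: proj_W(v) = (-22/7, 33/7, -11/7).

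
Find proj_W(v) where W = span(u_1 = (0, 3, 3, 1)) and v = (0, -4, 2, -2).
proj_W(v) = (0, -24/19, -24/19, -8/19)

Set up U = [u_1 | ... | u_1] ∈ R^(4×1). The projector onto W = col(U) is P = U (U^T U)^(-1) U^T.
Compute U^T U =
  [19],
and U^T v = (-8).
Solve U^T U · c = U^T v for the coefficients: c = (-8/19). The projection is proj_W(v) = U c.
Check: (v - proj_W(v)) · u_1 = 0  (should be 0).
Result: proj_W(v) = (0, -24/19, -24/19, -8/19).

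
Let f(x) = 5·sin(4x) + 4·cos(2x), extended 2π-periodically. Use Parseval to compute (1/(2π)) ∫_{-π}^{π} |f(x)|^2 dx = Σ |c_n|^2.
Σ |c_n|^2 = 41/2

Expand |f|^2 and use orthogonality of {sin(nx), cos(mx)} on [-π, π]:
  ∫_{-π}^{π} sin(nx)^2 dx = π, ∫ cos(mx)^2 dx = π, and cross terms integrate to 0.
So ∫_{-π}^{π} f(x)^2 dx = 5^2 · π + 4^2 · π = (25 + 16)π.
Divide by 2π: (25 + 16)/2 = 41/2.
By Parseval, this equals Σ |c_n|^2.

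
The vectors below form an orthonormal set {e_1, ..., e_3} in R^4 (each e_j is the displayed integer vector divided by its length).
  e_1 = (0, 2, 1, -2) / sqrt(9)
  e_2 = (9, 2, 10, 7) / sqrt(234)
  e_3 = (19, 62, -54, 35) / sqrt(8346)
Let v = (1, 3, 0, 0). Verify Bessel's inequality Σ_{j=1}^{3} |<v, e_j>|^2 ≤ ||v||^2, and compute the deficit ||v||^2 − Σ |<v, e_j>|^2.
Σ |<v, e_j>|^2 = 3209/321; ||v||^2 = 10; deficit = 1/321

Write each e_j = u_j / sqrt(<u_j, u_j>) where u_j is the displayed integer vector. Then <v, e_j> = <v, u_j> / sqrt(<u_j, u_j>), so |<v, e_j>|^2 = <v, u_j>^2 / <u_j, u_j>.
Coefficients: <v, e_1> = 6/sqrt(9), <v, e_2> = 15/sqrt(234), <v, e_3> = 205/sqrt(8346).
Square and sum: Σ |<v, e_j>|^2 = 3209/321.
Compute ||v||^2 = v·v = 10.
Deficit = 10 − 3209/321 = 1/321 ≥ 0, confirming Bessel's inequality. (The deficit equals ||v − Σ <v,e_j> e_j||^2, the squared distance from v to span{e_j}.)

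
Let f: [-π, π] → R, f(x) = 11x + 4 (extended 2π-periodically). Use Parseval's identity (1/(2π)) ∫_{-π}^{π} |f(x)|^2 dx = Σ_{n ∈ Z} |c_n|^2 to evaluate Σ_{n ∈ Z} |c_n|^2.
Σ |c_n|^2 = 121π^2/3 + 16

Expand and integrate term by term over [-π, π]:
  ∫ (11x)^2 dx = 121·(2π^3/3); ∫ 2·11·(4)·x dx = 0 (odd integrand); ∫ 4^2 dx = 16·2π.
So (1/(2π)) ∫_{-π}^{π} (11x + 4)^2 dx = 121π^2/3 + 16 = 121π^2/3 + 16.
Parseval ⇒ Σ |c_n|^2 = 121π^2/3 + 16.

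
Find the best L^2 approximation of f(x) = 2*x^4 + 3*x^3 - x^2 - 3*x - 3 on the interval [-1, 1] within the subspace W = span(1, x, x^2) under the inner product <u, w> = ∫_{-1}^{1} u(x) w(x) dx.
g(x) = 5*x^2/7 - 6*x/5 - 111/35

The best approximation g ∈ W is the orthogonal projection of f onto W. Writing g = a_0 + a_1 x + a_2 x^2, the coefficients solve the normal equations G · a = b where
  G_{ij} = <φ_i, φ_j> and b_i = <f, φ_i>, with φ_0 = 1, φ_1 = x, φ_2 = x^2.
G =
  [2, 0, 2/3]
  [0, 2/3, 0]
  [2/3, 0, 2/5],
b = (-88/15, -4/5, -64/35).
Solving gives a_0 = -111/35, a_1 = -6/5, a_2 = 5/7, so
  g(x) = 5*x^2/7 - 6*x/5 - 111/35.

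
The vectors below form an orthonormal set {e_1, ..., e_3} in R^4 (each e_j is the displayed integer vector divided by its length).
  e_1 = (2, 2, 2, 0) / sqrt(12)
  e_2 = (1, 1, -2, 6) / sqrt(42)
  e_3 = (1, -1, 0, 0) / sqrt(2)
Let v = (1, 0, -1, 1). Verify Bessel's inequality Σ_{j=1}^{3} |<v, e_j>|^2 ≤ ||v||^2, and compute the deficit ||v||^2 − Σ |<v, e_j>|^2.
Σ |<v, e_j>|^2 = 17/7; ||v||^2 = 3; deficit = 4/7

Write each e_j = u_j / sqrt(<u_j, u_j>) where u_j is the displayed integer vector. Then <v, e_j> = <v, u_j> / sqrt(<u_j, u_j>), so |<v, e_j>|^2 = <v, u_j>^2 / <u_j, u_j>.
Coefficients: <v, e_1> = 0/sqrt(12), <v, e_2> = 9/sqrt(42), <v, e_3> = 1/sqrt(2).
Square and sum: Σ |<v, e_j>|^2 = 17/7.
Compute ||v||^2 = v·v = 3.
Deficit = 3 − 17/7 = 4/7 ≥ 0, confirming Bessel's inequality. (The deficit equals ||v − Σ <v,e_j> e_j||^2, the squared distance from v to span{e_j}.)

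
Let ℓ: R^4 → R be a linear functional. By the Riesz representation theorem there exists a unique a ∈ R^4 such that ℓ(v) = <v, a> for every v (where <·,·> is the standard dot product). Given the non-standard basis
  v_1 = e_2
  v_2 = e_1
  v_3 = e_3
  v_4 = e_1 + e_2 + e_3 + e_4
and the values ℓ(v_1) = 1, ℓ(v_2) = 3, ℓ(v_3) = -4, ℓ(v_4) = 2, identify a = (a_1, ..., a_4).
a = (3, 1, -4, 2)

Write a = (a_1, ..., a_4) in the standard basis. For each basis vector v_i, ℓ(v_i) = <v_i, a> is a linear equation in the a_j's. Collect the n equations into a matrix system V a = ℓ, where row i of V is v_i (expressed in the standard basis). Since V is invertible (lower-triangular with 1s on the diagonal, up to permutation), solve by back-substitution:
  V =
[[0, 1, 0, 0],
 [1, 0, 0, 0],
 [0, 0, 1, 0],
 [1, 1, 1, 1]]
  V a = (1, 3, -4, 2)
Solving gives a = (3, 1, -4, 2).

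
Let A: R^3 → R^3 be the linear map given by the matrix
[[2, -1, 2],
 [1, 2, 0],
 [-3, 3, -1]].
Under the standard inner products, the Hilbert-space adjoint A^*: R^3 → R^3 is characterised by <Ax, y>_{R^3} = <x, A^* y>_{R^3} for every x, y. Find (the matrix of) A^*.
A^* = A^T =
[[2, 1, -3],
 [-1, 2, 3],
 [2, 0, -1]]

For real matrices with standard dot products, the defining identity <Ax, y> = <x, A^* y> gives (Ax)^T y = x^T (A^*) y, i.e. x^T A^T y = x^T (A^*) y. Since this holds for all x, y, we must have A^* = A^T. Therefore
A^* =
[[2, 1, -3],
 [-1, 2, 3],
 [2, 0, -1]].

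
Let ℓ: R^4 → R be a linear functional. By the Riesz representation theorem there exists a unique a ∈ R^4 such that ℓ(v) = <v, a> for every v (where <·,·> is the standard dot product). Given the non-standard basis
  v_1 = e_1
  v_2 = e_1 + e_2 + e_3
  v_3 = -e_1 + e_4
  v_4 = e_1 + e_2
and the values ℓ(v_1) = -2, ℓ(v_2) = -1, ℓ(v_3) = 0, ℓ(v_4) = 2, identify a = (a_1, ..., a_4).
a = (-2, 4, -3, -2)

Write a = (a_1, ..., a_4) in the standard basis. For each basis vector v_i, ℓ(v_i) = <v_i, a> is a linear equation in the a_j's. Collect the n equations into a matrix system V a = ℓ, where row i of V is v_i (expressed in the standard basis). Since V is invertible (lower-triangular with 1s on the diagonal, up to permutation), solve by back-substitution:
  V =
[[1, 0, 0, 0],
 [1, 1, 1, 0],
 [-1, 0, 0, 1],
 [1, 1, 0, 0]]
  V a = (-2, -1, 0, 2)
Solving gives a = (-2, 4, -3, -2).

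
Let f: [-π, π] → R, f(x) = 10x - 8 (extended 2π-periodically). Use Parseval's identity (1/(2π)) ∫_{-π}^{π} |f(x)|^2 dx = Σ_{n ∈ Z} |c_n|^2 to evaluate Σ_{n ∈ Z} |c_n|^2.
Σ |c_n|^2 = 100π^2/3 + 64

Expand and integrate term by term over [-π, π]:
  ∫ (10x)^2 dx = 100·(2π^3/3); ∫ 2·10·(-8)·x dx = 0 (odd integrand); ∫ (-8)^2 dx = 64·2π.
So (1/(2π)) ∫_{-π}^{π} (10x - 8)^2 dx = 100π^2/3 + 64 = 100π^2/3 + 64.
Parseval ⇒ Σ |c_n|^2 = 100π^2/3 + 64.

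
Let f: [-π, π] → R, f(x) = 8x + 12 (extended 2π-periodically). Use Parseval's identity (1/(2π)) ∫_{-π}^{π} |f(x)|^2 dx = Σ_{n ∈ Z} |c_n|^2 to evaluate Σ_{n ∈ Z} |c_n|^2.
Σ |c_n|^2 = 64π^2/3 + 144

Expand and integrate term by term over [-π, π]:
  ∫ (8x)^2 dx = 64·(2π^3/3); ∫ 2·8·(12)·x dx = 0 (odd integrand); ∫ 12^2 dx = 144·2π.
So (1/(2π)) ∫_{-π}^{π} (8x + 12)^2 dx = 64π^2/3 + 144 = 64π^2/3 + 144.
Parseval ⇒ Σ |c_n|^2 = 64π^2/3 + 144.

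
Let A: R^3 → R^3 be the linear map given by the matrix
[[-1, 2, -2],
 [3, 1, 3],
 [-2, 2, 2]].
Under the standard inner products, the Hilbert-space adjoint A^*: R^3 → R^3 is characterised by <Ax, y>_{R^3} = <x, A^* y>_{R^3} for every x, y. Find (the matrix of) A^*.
A^* = A^T =
[[-1, 3, -2],
 [2, 1, 2],
 [-2, 3, 2]]

For real matrices with standard dot products, the defining identity <Ax, y> = <x, A^* y> gives (Ax)^T y = x^T (A^*) y, i.e. x^T A^T y = x^T (A^*) y. Since this holds for all x, y, we must have A^* = A^T. Therefore
A^* =
[[-1, 3, -2],
 [2, 1, 2],
 [-2, 3, 2]].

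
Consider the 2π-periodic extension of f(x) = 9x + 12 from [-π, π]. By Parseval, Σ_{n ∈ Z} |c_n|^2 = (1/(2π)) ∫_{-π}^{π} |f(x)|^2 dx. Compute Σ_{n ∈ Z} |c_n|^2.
Σ |c_n|^2 = 27π^2 + 144

Expand and integrate term by term over [-π, π]:
  ∫ (9x)^2 dx = 81·(2π^3/3); ∫ 2·9·(12)·x dx = 0 (odd integrand); ∫ 12^2 dx = 144·2π.
So (1/(2π)) ∫_{-π}^{π} (9x + 12)^2 dx = 81π^2/3 + 144 = 27π^2 + 144.
Parseval ⇒ Σ |c_n|^2 = 27π^2 + 144.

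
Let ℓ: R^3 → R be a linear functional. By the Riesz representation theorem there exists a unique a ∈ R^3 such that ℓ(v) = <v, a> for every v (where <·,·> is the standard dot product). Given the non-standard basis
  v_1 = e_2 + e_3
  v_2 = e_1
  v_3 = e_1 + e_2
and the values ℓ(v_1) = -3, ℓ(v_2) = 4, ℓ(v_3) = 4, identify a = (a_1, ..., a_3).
a = (4, 0, -3)

Write a = (a_1, ..., a_3) in the standard basis. For each basis vector v_i, ℓ(v_i) = <v_i, a> is a linear equation in the a_j's. Collect the n equations into a matrix system V a = ℓ, where row i of V is v_i (expressed in the standard basis). Since V is invertible (lower-triangular with 1s on the diagonal, up to permutation), solve by back-substitution:
  V =
[[0, 1, 1],
 [1, 0, 0],
 [1, 1, 0]]
  V a = (-3, 4, 4)
Solving gives a = (4, 0, -3).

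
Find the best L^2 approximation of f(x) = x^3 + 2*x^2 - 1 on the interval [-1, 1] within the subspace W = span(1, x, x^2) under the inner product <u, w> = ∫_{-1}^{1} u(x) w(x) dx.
g(x) = 2*x^2 + 3*x/5 - 1

The best approximation g ∈ W is the orthogonal projection of f onto W. Writing g = a_0 + a_1 x + a_2 x^2, the coefficients solve the normal equations G · a = b where
  G_{ij} = <φ_i, φ_j> and b_i = <f, φ_i>, with φ_0 = 1, φ_1 = x, φ_2 = x^2.
G =
  [2, 0, 2/3]
  [0, 2/3, 0]
  [2/3, 0, 2/5],
b = (-2/3, 2/5, 2/15).
Solving gives a_0 = -1, a_1 = 3/5, a_2 = 2, so
  g(x) = 2*x^2 + 3*x/5 - 1.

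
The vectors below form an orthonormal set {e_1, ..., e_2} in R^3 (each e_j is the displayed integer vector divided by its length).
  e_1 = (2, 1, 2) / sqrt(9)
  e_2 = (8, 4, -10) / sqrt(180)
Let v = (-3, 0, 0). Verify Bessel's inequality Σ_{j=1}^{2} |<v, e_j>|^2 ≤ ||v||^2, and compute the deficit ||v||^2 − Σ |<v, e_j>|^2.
Σ |<v, e_j>|^2 = 36/5; ||v||^2 = 9; deficit = 9/5

Write each e_j = u_j / sqrt(<u_j, u_j>) where u_j is the displayed integer vector. Then <v, e_j> = <v, u_j> / sqrt(<u_j, u_j>), so |<v, e_j>|^2 = <v, u_j>^2 / <u_j, u_j>.
Coefficients: <v, e_1> = -6/sqrt(9), <v, e_2> = -24/sqrt(180).
Square and sum: Σ |<v, e_j>|^2 = 36/5.
Compute ||v||^2 = v·v = 9.
Deficit = 9 − 36/5 = 9/5 ≥ 0, confirming Bessel's inequality. (The deficit equals ||v − Σ <v,e_j> e_j||^2, the squared distance from v to span{e_j}.)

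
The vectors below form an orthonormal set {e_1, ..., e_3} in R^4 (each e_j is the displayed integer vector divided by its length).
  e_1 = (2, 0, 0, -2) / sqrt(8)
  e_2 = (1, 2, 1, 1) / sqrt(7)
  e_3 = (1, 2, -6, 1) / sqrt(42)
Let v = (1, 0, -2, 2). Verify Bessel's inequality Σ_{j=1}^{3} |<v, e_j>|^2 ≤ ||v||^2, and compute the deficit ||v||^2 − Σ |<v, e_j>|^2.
Σ |<v, e_j>|^2 = 6; ||v||^2 = 9; deficit = 3

Write each e_j = u_j / sqrt(<u_j, u_j>) where u_j is the displayed integer vector. Then <v, e_j> = <v, u_j> / sqrt(<u_j, u_j>), so |<v, e_j>|^2 = <v, u_j>^2 / <u_j, u_j>.
Coefficients: <v, e_1> = -2/sqrt(8), <v, e_2> = 1/sqrt(7), <v, e_3> = 15/sqrt(42).
Square and sum: Σ |<v, e_j>|^2 = 6.
Compute ||v||^2 = v·v = 9.
Deficit = 9 − 6 = 3 ≥ 0, confirming Bessel's inequality. (The deficit equals ||v − Σ <v,e_j> e_j||^2, the squared distance from v to span{e_j}.)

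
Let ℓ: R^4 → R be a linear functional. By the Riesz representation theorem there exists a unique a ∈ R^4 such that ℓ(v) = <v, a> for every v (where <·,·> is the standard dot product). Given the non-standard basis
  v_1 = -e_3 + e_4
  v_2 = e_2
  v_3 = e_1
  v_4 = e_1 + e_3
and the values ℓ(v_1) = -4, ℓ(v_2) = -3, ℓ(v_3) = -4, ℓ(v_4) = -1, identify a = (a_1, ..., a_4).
a = (-4, -3, 3, -1)

Write a = (a_1, ..., a_4) in the standard basis. For each basis vector v_i, ℓ(v_i) = <v_i, a> is a linear equation in the a_j's. Collect the n equations into a matrix system V a = ℓ, where row i of V is v_i (expressed in the standard basis). Since V is invertible (lower-triangular with 1s on the diagonal, up to permutation), solve by back-substitution:
  V =
[[0, 0, -1, 1],
 [0, 1, 0, 0],
 [1, 0, 0, 0],
 [1, 0, 1, 0]]
  V a = (-4, -3, -4, -1)
Solving gives a = (-4, -3, 3, -1).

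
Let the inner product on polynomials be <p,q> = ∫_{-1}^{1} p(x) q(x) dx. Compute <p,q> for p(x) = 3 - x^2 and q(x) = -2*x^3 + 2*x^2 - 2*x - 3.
<p,q> = -64/5

Expand the product: p(x)·q(x) = 2*x^5 - 2*x^4 - 4*x^3 + 9*x^2 - 6*x - 9.
∫_{-1}^{1} of each monomial x^k gives [2/(k+1) if k even, 0 if k odd]. Integrating term-by-term (or equivalently evaluating the antiderivative F(x) = x^6/3 - 2*x^5/5 - x^4 + 3*x^3 - 3*x^2 - 9*x at the endpoints):
  F(1) − F(−1) = -151/15 − (41/15) = -64/5.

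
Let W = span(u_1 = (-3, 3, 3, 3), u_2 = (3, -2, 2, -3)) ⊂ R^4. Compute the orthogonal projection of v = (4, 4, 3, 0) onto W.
proj_W(v) = (9/17, 11/34, 127/34, -9/17)

Set up U = [u_1 | ... | u_2] ∈ R^(4×2). The projector onto W = col(U) is P = U (U^T U)^(-1) U^T.
Compute U^T U =
  [36, -18]
  [-18, 26],
and U^T v = (9, 10).
Solve U^T U · c = U^T v for the coefficients: c = (23/34, 29/34). The projection is proj_W(v) = U c.
Check: (v - proj_W(v)) · u_1 = 0  (should be 0).
Check: (v - proj_W(v)) · u_2 = 0  (should be 0).
Result: proj_W(v) = (9/17, 11/34, 127/34, -9/17).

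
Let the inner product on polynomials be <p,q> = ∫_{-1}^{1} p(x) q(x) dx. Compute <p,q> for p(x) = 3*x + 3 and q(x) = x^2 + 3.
<p,q> = 20

Expand the product: p(x)·q(x) = 3*x^3 + 3*x^2 + 9*x + 9.
∫_{-1}^{1} of each monomial x^k gives [2/(k+1) if k even, 0 if k odd]. Integrating term-by-term (or equivalently evaluating the antiderivative F(x) = 3*x^4/4 + x^3 + 9*x^2/2 + 9*x at the endpoints):
  F(1) − F(−1) = 61/4 − (-19/4) = 20.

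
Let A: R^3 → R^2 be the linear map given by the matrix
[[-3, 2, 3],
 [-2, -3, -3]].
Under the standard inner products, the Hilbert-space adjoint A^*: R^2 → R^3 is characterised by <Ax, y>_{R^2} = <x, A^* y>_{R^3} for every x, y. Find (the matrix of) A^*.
A^* = A^T =
[[-3, -2],
 [2, -3],
 [3, -3]]

For real matrices with standard dot products, the defining identity <Ax, y> = <x, A^* y> gives (Ax)^T y = x^T (A^*) y, i.e. x^T A^T y = x^T (A^*) y. Since this holds for all x, y, we must have A^* = A^T. Therefore
A^* =
[[-3, -2],
 [2, -3],
 [3, -3]].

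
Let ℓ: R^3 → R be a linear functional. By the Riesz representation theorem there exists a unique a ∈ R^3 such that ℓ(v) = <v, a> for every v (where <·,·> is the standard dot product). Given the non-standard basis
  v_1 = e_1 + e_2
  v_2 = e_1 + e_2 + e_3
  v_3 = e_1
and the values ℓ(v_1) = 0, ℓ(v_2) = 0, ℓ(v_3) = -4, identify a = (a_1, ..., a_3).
a = (-4, 4, 0)

Write a = (a_1, ..., a_3) in the standard basis. For each basis vector v_i, ℓ(v_i) = <v_i, a> is a linear equation in the a_j's. Collect the n equations into a matrix system V a = ℓ, where row i of V is v_i (expressed in the standard basis). Since V is invertible (lower-triangular with 1s on the diagonal, up to permutation), solve by back-substitution:
  V =
[[1, 1, 0],
 [1, 1, 1],
 [1, 0, 0]]
  V a = (0, 0, -4)
Solving gives a = (-4, 4, 0).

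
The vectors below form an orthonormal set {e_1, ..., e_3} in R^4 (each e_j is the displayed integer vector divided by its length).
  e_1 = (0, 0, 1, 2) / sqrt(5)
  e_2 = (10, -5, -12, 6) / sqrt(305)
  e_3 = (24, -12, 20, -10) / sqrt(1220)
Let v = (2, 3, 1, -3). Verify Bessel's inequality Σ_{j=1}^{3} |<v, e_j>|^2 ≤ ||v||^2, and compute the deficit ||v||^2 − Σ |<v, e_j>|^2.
Σ |<v, e_j>|^2 = 51/5; ||v||^2 = 23; deficit = 64/5

Write each e_j = u_j / sqrt(<u_j, u_j>) where u_j is the displayed integer vector. Then <v, e_j> = <v, u_j> / sqrt(<u_j, u_j>), so |<v, e_j>|^2 = <v, u_j>^2 / <u_j, u_j>.
Coefficients: <v, e_1> = -5/sqrt(5), <v, e_2> = -25/sqrt(305), <v, e_3> = 62/sqrt(1220).
Square and sum: Σ |<v, e_j>|^2 = 51/5.
Compute ||v||^2 = v·v = 23.
Deficit = 23 − 51/5 = 64/5 ≥ 0, confirming Bessel's inequality. (The deficit equals ||v − Σ <v,e_j> e_j||^2, the squared distance from v to span{e_j}.)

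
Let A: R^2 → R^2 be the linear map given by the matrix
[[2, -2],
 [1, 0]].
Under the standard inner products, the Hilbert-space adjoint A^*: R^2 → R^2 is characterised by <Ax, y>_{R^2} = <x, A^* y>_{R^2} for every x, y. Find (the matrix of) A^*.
A^* = A^T =
[[2, 1],
 [-2, 0]]

For real matrices with standard dot products, the defining identity <Ax, y> = <x, A^* y> gives (Ax)^T y = x^T (A^*) y, i.e. x^T A^T y = x^T (A^*) y. Since this holds for all x, y, we must have A^* = A^T. Therefore
A^* =
[[2, 1],
 [-2, 0]].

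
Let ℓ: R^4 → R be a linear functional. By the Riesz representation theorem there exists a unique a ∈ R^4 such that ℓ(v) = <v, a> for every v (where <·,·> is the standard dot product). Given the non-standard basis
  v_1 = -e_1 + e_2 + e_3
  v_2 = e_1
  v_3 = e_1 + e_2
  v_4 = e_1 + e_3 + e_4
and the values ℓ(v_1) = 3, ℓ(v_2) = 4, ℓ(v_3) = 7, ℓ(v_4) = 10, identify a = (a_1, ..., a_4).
a = (4, 3, 4, 2)

Write a = (a_1, ..., a_4) in the standard basis. For each basis vector v_i, ℓ(v_i) = <v_i, a> is a linear equation in the a_j's. Collect the n equations into a matrix system V a = ℓ, where row i of V is v_i (expressed in the standard basis). Since V is invertible (lower-triangular with 1s on the diagonal, up to permutation), solve by back-substitution:
  V =
[[-1, 1, 1, 0],
 [1, 0, 0, 0],
 [1, 1, 0, 0],
 [1, 0, 1, 1]]
  V a = (3, 4, 7, 10)
Solving gives a = (4, 3, 4, 2).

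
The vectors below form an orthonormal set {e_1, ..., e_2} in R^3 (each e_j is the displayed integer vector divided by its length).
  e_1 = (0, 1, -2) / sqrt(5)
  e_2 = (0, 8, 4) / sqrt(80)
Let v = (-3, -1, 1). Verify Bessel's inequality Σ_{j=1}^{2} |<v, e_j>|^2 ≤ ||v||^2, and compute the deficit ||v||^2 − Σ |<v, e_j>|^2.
Σ |<v, e_j>|^2 = 2; ||v||^2 = 11; deficit = 9

Write each e_j = u_j / sqrt(<u_j, u_j>) where u_j is the displayed integer vector. Then <v, e_j> = <v, u_j> / sqrt(<u_j, u_j>), so |<v, e_j>|^2 = <v, u_j>^2 / <u_j, u_j>.
Coefficients: <v, e_1> = -3/sqrt(5), <v, e_2> = -4/sqrt(80).
Square and sum: Σ |<v, e_j>|^2 = 2.
Compute ||v||^2 = v·v = 11.
Deficit = 11 − 2 = 9 ≥ 0, confirming Bessel's inequality. (The deficit equals ||v − Σ <v,e_j> e_j||^2, the squared distance from v to span{e_j}.)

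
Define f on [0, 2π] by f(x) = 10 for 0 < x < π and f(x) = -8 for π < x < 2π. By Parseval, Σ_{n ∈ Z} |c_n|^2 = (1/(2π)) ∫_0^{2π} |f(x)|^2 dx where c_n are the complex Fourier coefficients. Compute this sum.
Σ |c_n|^2 = 82

Parseval equates the L^2 energy of f (normalised by 1/(2π)) with the ℓ^2 sum of its Fourier coefficients: (1/(2π)) ∫_0^{2π} |f|^2 = Σ |c_n|^2.
Compute the left side: (1/(2π)) [∫_0^π 10^2 dx + ∫_π^{2π} (-8)^2 dx] = (1/(2π)) · (100π + 64π) = (100 + 64)/2 = 82.
So Σ_{n ∈ Z} |c_n|^2 = 82.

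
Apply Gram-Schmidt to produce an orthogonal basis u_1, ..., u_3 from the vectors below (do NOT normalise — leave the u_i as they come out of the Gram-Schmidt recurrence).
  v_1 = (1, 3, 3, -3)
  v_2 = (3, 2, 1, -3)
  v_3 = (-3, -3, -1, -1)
Orthogonal basis:
  u_1 = (1, 3, 3, -3)
  u_2 = (9/4, -1/4, -5/4, -3/4)
  u_3 = (-270/203, -376/203, -82/203, -548/203)

Apply the Gram-Schmidt recurrence
  u_1 = v_1
  u_i = v_i − Σ_{j<i} ((v_i · u_j) / (u_j · u_j)) · u_j.

Step by step this gives:
  u_1 = (1, 3, 3, -3)
  u_2 = (9/4, -1/4, -5/4, -3/4)
  u_3 = (-270/203, -376/203, -82/203, -548/203)

Orthogonality check:
  u_2 · u_1 = 0 (should be 0)
  u_3 · u_1 = 0 (should be 0)
  u_3 · u_2 = 0 (should be 0)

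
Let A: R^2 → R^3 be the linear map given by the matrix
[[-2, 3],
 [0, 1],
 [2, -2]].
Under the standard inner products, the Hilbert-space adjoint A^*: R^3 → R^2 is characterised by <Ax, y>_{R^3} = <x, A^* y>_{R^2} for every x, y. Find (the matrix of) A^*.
A^* = A^T =
[[-2, 0, 2],
 [3, 1, -2]]

For real matrices with standard dot products, the defining identity <Ax, y> = <x, A^* y> gives (Ax)^T y = x^T (A^*) y, i.e. x^T A^T y = x^T (A^*) y. Since this holds for all x, y, we must have A^* = A^T. Therefore
A^* =
[[-2, 0, 2],
 [3, 1, -2]].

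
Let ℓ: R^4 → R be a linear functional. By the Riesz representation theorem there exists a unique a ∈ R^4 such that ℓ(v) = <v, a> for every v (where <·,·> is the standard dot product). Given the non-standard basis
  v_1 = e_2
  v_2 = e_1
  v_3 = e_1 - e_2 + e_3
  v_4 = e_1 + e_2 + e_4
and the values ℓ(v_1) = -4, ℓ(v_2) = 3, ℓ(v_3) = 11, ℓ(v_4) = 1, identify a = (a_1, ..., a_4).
a = (3, -4, 4, 2)

Write a = (a_1, ..., a_4) in the standard basis. For each basis vector v_i, ℓ(v_i) = <v_i, a> is a linear equation in the a_j's. Collect the n equations into a matrix system V a = ℓ, where row i of V is v_i (expressed in the standard basis). Since V is invertible (lower-triangular with 1s on the diagonal, up to permutation), solve by back-substitution:
  V =
[[0, 1, 0, 0],
 [1, 0, 0, 0],
 [1, -1, 1, 0],
 [1, 1, 0, 1]]
  V a = (-4, 3, 11, 1)
Solving gives a = (3, -4, 4, 2).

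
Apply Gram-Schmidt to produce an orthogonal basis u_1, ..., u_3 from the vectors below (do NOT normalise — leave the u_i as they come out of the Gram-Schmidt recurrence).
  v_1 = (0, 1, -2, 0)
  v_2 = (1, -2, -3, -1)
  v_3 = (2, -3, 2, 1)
Orthogonal basis:
  u_1 = (0, 1, -2, 0)
  u_2 = (1, -14/5, -7/5, -1)
  u_3 = (85/59, -2/59, -1/59, 92/59)

Apply the Gram-Schmidt recurrence
  u_1 = v_1
  u_i = v_i − Σ_{j<i} ((v_i · u_j) / (u_j · u_j)) · u_j.

Step by step this gives:
  u_1 = (0, 1, -2, 0)
  u_2 = (1, -14/5, -7/5, -1)
  u_3 = (85/59, -2/59, -1/59, 92/59)

Orthogonality check:
  u_2 · u_1 = 0 (should be 0)
  u_3 · u_1 = 0 (should be 0)
  u_3 · u_2 = 0 (should be 0)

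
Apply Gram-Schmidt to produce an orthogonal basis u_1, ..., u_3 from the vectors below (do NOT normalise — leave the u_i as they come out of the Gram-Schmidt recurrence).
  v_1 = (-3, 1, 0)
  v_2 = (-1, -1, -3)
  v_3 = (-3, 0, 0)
Orthogonal basis:
  u_1 = (-3, 1, 0)
  u_2 = (-2/5, -6/5, -3)
  u_3 = (-27/106, -81/106, 18/53)

Apply the Gram-Schmidt recurrence
  u_1 = v_1
  u_i = v_i − Σ_{j<i} ((v_i · u_j) / (u_j · u_j)) · u_j.

Step by step this gives:
  u_1 = (-3, 1, 0)
  u_2 = (-2/5, -6/5, -3)
  u_3 = (-27/106, -81/106, 18/53)

Orthogonality check:
  u_2 · u_1 = 0 (should be 0)
  u_3 · u_1 = 0 (should be 0)
  u_3 · u_2 = 0 (should be 0)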